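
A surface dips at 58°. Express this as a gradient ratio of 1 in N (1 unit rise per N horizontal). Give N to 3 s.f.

1 in 0.625

1 : N means tan θ = 1/N, so N = 1/tan 58° = 1/1.6003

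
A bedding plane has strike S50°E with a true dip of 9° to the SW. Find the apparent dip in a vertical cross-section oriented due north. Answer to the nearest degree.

The strike is S50°E and the section trends due north; the acute angle between them is β = 50°.
tan(apparent dip) = tan 9° · sin 50° = 0.1213
apparent dip = arctan 0.1213 = 6.92°

7°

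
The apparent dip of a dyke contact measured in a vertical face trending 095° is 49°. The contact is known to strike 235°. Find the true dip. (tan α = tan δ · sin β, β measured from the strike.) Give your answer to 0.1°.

β = acute angle between strike 235° and section 095° = 40°.
tan δ = tan α / sin β = tan 49° / sin 40° = 1.1504 / 0.6428 = 1.7897
δ = arctan(1.7897) = 60.80°

60.8°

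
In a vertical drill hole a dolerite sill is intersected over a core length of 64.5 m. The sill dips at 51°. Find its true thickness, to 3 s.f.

True thickness t = h · cos(dip) = 64.5 × cos 51°
t = 64.5 × 0.6293 = 40.591 m

40.6 m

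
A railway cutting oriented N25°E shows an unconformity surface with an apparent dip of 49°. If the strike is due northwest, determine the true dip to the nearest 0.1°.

50.8°

The section is 70° from the strike.
tan(true dip) = tan 49° / sin 70° = 1.2242
δ = arctan(1.2242) = 50.76°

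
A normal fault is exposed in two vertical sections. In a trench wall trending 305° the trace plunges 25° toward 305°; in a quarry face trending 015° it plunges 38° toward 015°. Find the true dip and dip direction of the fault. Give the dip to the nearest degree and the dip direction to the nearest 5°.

true dip 39°, dip direction 000°

Represent each trace as a vector plunging at its apparent dip toward its trend (east-north-up frame): v₁ = (-0.742, 0.520, -0.423), v₂ = (0.204, 0.761, -0.616).
Cross product v₁ × v₂ gives the pole to the plane: n ∝ (-0.002, 0.543, 0.671).
Dip δ = arctan(|n_h|/n_z) = arctan(0.543/0.671) = 39.0°.
Dip direction = atan2(-0.002, 0.543) = 360° (azimuth of n's horizontal projection).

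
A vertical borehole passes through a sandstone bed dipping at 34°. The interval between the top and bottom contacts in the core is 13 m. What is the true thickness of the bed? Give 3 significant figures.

10.8 m

True thickness t = h · cos(dip) = 13 × cos 34°
t = 13 × 0.8290 = 10.777 m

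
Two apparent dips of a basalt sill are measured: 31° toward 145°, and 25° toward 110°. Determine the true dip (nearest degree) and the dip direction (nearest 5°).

true dip 31°, dip direction 150°

The two traces are lines in the plane: v₁ = (sin 145°·cos 31°, cos 145°·cos 31°, −sin 31°), v₂ = (sin 110°·cos 25°, cos 110°·cos 25°, −sin 25°).
n = v₁ × v₂ = (0.137, -0.231, 0.446) (taken with n_z > 0).
tan δ = √(n_x²+n_y²)/n_z = 0.268/0.446, so δ = 31.1°.
Dip direction = atan2(0.137, -0.231) = 149° (azimuth of n's horizontal projection).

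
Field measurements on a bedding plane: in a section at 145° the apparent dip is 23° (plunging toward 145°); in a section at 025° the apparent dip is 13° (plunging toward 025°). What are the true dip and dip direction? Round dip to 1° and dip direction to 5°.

true dip 34°, dip direction 095°

Represent each trace as a vector plunging at its apparent dip toward its trend (east-north-up frame): v₁ = (0.528, -0.754, -0.391), v₂ = (0.412, 0.883, -0.225).
Cross product v₁ × v₂ gives the pole to the plane: n ∝ (0.515, -0.042, 0.777).
Dip δ = arctan(|n_h|/n_z) = arctan(0.516/0.777) = 33.6°.
Dip direction = atan2(0.515, -0.042) = 95° (azimuth of n's horizontal projection).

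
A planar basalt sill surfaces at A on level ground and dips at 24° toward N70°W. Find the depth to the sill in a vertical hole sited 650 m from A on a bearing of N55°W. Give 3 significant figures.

The hole lies 15° from the dip direction, so the down-dip offset is 650 × cos 15° = 627.85 m.
Depth = down-dip offset × tan(dip) = 627.85 × tan 24° = 627.85 × 0.4452
Depth = 279.54 m

280 m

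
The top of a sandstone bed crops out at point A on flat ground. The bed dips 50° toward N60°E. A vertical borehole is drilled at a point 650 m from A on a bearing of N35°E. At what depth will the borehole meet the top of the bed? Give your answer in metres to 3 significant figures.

702 m

The hole lies 25° from the dip direction, so the down-dip offset is 650 × cos 25° = 589.10 m.
Depth = down-dip offset × tan(dip) = 589.10 × tan 50° = 589.10 × 1.1918
Depth = 702.06 m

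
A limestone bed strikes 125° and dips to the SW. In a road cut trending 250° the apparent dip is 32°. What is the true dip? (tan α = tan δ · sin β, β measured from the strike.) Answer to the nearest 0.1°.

37.3°

β = acute angle between strike 125° and section 250° = 55°.
tan(true dip) = tan 32° / sin 55° = 0.7628
δ = arctan(0.7628) = 37.34°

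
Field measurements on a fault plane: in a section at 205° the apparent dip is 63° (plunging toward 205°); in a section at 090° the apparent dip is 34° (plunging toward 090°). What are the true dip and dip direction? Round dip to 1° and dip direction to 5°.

Represent each trace as a vector plunging at its apparent dip toward its trend (east-north-up frame): v₁ = (-0.192, -0.411, -0.891), v₂ = (0.829, 0.000, -0.559).
The plane normal is n = v₁ × v₂ ∝ (0.230, -0.846, 0.341).
True dip = arccos(n_z / |n|) = arccos(0.3626) = 68.7°.
Dip direction = atan2(0.230, -0.846) = 165° (azimuth of n's horizontal projection).

true dip 69°, dip direction 165°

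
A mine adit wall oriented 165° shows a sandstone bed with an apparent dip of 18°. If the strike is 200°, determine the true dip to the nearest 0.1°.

29.5°

β = acute angle between strike 200° and section 165° = 35°.
tan δ = tan α / sin β = tan 18° / sin 35° = 0.3249 / 0.5736 = 0.5665
true dip = arctan 0.5665 = 29.53°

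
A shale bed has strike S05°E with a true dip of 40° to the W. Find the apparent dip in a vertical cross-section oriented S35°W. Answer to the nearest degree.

Angle between strike (S05°E) and section (S35°W): β = 40°.
tan(apparent dip) = tan 40° · sin 40° = 0.5394
apparent dip = arctan 0.5394 = 28.34°

28°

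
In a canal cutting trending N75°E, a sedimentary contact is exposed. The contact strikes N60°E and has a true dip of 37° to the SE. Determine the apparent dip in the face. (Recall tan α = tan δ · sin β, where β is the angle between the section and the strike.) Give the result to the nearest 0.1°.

The section lies 15° from the strike.
tan α = tan 37° × sin 15° = 0.7536 × 0.2588 = 0.1950
α = arctan(0.1950) = 11.04°

11.0°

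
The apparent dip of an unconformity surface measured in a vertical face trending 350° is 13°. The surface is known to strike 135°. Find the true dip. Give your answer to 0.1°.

21.9°

The section is 35° from the strike.
tan(true dip) = tan 13° / sin 35° = 0.4025
δ = arctan(0.4025) = 21.93°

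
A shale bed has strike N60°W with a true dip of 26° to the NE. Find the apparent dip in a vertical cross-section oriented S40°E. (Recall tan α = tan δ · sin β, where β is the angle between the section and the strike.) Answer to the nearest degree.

Angle between strike (N60°W) and section (S40°E): β = 20°.
tan(apparent dip) = tan 26° · sin 20° = 0.1668
apparent dip = arctan 0.1668 = 9.47°

9°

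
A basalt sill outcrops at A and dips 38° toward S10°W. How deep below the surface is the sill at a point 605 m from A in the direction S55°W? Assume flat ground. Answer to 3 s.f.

The hole lies 45° from the dip direction, so the down-dip offset is 605 × cos 45° = 427.80 m.
Depth = down-dip offset × tan(dip) = 427.80 × tan 38° = 427.80 × 0.7813
Depth = 334.23 m

334 m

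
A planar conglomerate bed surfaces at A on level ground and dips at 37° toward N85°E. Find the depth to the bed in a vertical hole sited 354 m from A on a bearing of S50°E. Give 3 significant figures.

189 m

The hole lies 45° from the dip direction, so the down-dip offset is 354 × cos 45° = 250.32 m.
Depth = down-dip offset × tan(dip) = 250.32 × tan 37° = 250.32 × 0.7536
Depth = 188.63 m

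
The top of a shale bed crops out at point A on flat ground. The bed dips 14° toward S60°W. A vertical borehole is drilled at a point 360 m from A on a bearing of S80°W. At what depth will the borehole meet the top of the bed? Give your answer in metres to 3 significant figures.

84.3 m

The hole lies 20° from the dip direction, so the down-dip offset is 360 × cos 20° = 338.29 m.
Depth = down-dip offset × tan(dip) = 338.29 × tan 14° = 338.29 × 0.2493
Depth = 84.35 m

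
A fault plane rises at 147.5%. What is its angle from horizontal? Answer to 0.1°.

tan θ = 147.5/100 = 1.4750
θ = arctan(1.4750) = 55.86°

55.9°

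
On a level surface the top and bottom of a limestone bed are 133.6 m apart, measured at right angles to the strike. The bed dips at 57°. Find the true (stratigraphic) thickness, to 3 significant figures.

True thickness t = w · sin(dip) = 133.6 × sin 57°
t = 133.6 × 0.8387 = 112.046 m

112 m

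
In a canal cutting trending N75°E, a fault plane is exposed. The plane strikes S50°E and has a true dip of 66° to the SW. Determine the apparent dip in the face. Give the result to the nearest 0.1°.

The section lies 55° from the strike.
tan(apparent dip) = tan 66° · sin 55° = 1.8398
apparent dip = arctan 1.8398 = 61.47°

61.5°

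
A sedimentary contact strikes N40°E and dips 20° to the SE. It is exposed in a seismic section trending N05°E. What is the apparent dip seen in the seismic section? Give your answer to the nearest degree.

12°

Angle between strike (N40°E) and section (N05°E): β = 35°.
tan α = tan 20° × sin 35° = 0.3640 × 0.5736 = 0.2088
α = arctan(0.2088) = 11.79°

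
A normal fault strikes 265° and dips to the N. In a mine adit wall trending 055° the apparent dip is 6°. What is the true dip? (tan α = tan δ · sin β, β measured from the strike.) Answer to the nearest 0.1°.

11.9°

β = acute angle between strike 265° and section 055° = 30°.
tan(true dip) = tan 6° / sin 30° = 0.2102
true dip = arctan 0.2102 = 11.87°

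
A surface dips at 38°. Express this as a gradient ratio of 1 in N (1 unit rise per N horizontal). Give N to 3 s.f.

1 : N means tan θ = 1/N, so N = 1/tan 38° = 1/0.7813

1 in 1.28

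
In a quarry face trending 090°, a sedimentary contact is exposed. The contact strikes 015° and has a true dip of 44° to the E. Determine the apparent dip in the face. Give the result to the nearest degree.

The strike is 015° and the section trends 090°; the acute angle between them is β = 75°.
tan(apparent dip) = tan 44° · sin 75° = 0.9328
apparent dip = arctan 0.9328 = 43.01°

43°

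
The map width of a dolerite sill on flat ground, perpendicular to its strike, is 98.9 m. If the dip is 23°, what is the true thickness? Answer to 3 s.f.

True thickness t = w · sin(dip) = 98.9 × sin 23°
t = 98.9 × 0.3907 = 38.643 m

38.6 m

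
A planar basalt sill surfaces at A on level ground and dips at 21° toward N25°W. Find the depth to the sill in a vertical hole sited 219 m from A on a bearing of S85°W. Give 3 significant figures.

The hole lies 70° from the dip direction, so the down-dip offset is 219 × cos 70° = 74.90 m.
Depth = down-dip offset × tan(dip) = 74.90 × tan 21° = 74.90 × 0.3839
Depth = 28.75 m

28.8 m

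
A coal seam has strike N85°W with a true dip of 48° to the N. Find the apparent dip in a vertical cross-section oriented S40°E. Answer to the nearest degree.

38°

The strike is N85°W and the section trends S40°E; the acute angle between them is β = 45°.
tan α = tan 48° × sin 45° = 1.1106 × 0.7071 = 0.7853
α = arctan(0.7853) = 38.14°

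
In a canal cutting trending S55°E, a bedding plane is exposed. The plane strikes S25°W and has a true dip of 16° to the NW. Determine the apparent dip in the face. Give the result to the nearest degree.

Angle between strike (S25°W) and section (S55°E): β = 80°.
tan α = tan 16° × sin 80° = 0.2867 × 0.9848 = 0.2824
α = arctan(0.2824) = 15.77°

16°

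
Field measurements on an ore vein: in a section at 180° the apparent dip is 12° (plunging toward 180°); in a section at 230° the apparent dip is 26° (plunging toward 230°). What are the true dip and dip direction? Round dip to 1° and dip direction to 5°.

The two traces are lines in the plane: v₁ = (sin 180°·cos 12°, cos 180°·cos 12°, −sin 12°), v₂ = (sin 230°·cos 26°, cos 230°·cos 26°, −sin 26°).
The plane normal is n = v₁ × v₂ ∝ (-0.309, -0.143, 0.673).
tan δ = √(n_x²+n_y²)/n_z = 0.340/0.673, so δ = 26.8°.
Dip direction = azimuth of (n_x, n_y) = atan2(-0.309, -0.143) = 245°.

true dip 27°, dip direction 245°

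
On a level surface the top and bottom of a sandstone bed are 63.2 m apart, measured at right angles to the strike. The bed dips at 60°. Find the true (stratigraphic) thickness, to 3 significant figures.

True thickness t = w · sin(dip) = 63.2 × sin 60°
t = 63.2 × 0.8660 = 54.733 m

54.7 m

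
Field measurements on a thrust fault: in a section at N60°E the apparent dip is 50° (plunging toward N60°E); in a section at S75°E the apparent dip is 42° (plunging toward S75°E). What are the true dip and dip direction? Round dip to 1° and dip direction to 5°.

The two traces are lines in the plane: v₁ = (sin 60°·cos 50°, cos 60°·cos 50°, −sin 50°), v₂ = (sin 105°·cos 42°, cos 105°·cos 42°, −sin 42°).
The plane normal is n = v₁ × v₂ ∝ (0.362, 0.177, 0.338).
True dip = arccos(n_z / |n|) = arccos(0.6419) = 50.1°.
The horizontal component of n points toward azimuth atan2(n_x, n_y) = 64°, the dip direction.

true dip 50°, dip direction 065°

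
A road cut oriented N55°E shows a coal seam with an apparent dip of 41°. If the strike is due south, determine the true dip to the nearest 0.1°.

46.7°

β = acute angle between strike due south and section N55°E = 55°.
tan δ = tan α / sin β = tan 41° / sin 55° = 0.8693 / 0.8192 = 1.0612
δ = arctan(1.0612) = 46.70°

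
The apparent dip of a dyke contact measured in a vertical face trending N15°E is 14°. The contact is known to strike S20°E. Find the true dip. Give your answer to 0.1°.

23.5°

β = acute angle between strike S20°E and section N15°E = 35°.
tan(true dip) = tan 14° / sin 35° = 0.4347
true dip = arctan 0.4347 = 23.49°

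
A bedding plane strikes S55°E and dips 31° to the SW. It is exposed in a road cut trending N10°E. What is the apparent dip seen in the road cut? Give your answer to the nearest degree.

29°

The strike is S55°E and the section trends N10°E; the acute angle between them is β = 65°.
tan α = tan 31° × sin 65° = 0.6009 × 0.9063 = 0.5446
apparent dip = arctan 0.5446 = 28.57°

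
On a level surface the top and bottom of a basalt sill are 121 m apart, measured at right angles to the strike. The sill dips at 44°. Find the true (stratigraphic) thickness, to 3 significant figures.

84.1 m

True thickness t = w · sin(dip) = 121 × sin 44°
t = 121 × 0.6947 = 84.054 m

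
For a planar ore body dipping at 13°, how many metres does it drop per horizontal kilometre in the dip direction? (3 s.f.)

drop per km = 1000 × tan 13° = 1000 × 0.2309

231 m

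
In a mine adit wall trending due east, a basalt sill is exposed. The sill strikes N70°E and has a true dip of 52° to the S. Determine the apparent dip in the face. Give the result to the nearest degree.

The section lies 20° from the strike.
tan(apparent dip) = tan 52° · sin 20° = 0.4378
apparent dip = arctan 0.4378 = 23.64°

24°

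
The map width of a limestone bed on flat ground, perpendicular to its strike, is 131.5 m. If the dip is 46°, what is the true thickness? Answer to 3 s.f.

True thickness t = w · sin(dip) = 131.5 × sin 46°
t = 131.5 × 0.7193 = 94.593 m

94.6 m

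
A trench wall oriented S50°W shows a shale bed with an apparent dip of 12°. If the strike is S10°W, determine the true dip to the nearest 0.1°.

β = acute angle between strike S10°W and section S50°W = 40°.
tan(true dip) = tan 12° / sin 40° = 0.3307
δ = arctan(0.3307) = 18.30°

18.3°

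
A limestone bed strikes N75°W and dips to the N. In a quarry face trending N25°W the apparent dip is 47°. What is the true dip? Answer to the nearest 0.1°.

54.5°

β = acute angle between strike N75°W and section N25°W = 50°.
tan δ = tan α / sin β = tan 47° / sin 50° = 1.0724 / 0.7660 = 1.3999
true dip = arctan 1.3999 = 54.46°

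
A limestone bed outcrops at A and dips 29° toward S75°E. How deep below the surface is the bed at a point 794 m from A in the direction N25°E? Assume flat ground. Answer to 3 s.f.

76.4 m

The hole lies 80° from the dip direction, so the down-dip offset is 794 × cos 80° = 137.88 m.
Depth = down-dip offset × tan(dip) = 137.88 × tan 29° = 137.88 × 0.5543
Depth = 76.43 m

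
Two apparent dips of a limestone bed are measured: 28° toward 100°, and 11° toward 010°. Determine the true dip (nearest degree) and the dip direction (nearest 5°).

true dip 30°, dip direction 080°

Each apparent-dip line lies in the plane. As unit vectors (x east, y north, z up), v₁ plunges 28°→100° and v₂ plunges 11°→010°.
Cross product v₁ × v₂ gives the pole to the plane: n ∝ (0.483, 0.086, 0.867).
True dip = arccos(n_z / |n|) = arccos(0.8702) = 29.5°.
The horizontal component of n points toward azimuth atan2(n_x, n_y) = 80°, the dip direction.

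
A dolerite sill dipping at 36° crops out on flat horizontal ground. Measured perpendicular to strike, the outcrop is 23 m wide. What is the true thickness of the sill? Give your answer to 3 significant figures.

True thickness t = w · sin(dip) = 23 × sin 36°
t = 23 × 0.5878 = 13.519 m

13.5 m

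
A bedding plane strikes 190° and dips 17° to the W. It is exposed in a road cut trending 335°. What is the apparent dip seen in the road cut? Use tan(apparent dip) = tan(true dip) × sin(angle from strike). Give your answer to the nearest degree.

10°

The section lies 35° from the strike.
tan(apparent dip) = tan 17° · sin 35° = 0.1754
apparent dip = arctan 0.1754 = 9.95°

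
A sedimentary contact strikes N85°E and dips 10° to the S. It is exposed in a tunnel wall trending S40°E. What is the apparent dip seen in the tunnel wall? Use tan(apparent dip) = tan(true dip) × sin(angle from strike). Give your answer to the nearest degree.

8°

The strike is N85°E and the section trends S40°E; the acute angle between them is β = 55°.
tan α = tan 10° × sin 55° = 0.1763 × 0.8192 = 0.1444
α = arctan(0.1444) = 8.22°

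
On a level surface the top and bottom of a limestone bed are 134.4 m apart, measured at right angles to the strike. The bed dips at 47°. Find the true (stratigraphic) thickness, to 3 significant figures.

98.3 m

True thickness t = w · sin(dip) = 134.4 × sin 47°
t = 134.4 × 0.7314 = 98.294 m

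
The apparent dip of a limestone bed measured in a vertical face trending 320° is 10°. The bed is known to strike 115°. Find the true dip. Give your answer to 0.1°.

22.6°

The section is 25° from the strike.
tan(true dip) = tan 10° / sin 25° = 0.4172
true dip = arctan 0.4172 = 22.65°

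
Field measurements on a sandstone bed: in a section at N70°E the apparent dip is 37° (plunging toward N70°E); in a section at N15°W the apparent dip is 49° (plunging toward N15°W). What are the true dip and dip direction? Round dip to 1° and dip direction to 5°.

The two traces are lines in the plane: v₁ = (sin 70°·cos 37°, cos 70°·cos 37°, −sin 37°), v₂ = (sin 345°·cos 49°, cos 345°·cos 49°, −sin 49°).
Cross product v₁ × v₂ gives the pole to the plane: n ∝ (0.175, 0.669, 0.522).
tan δ = √(n_x²+n_y²)/n_z = 0.691/0.522, so δ = 52.9°.
Dip direction = atan2(0.175, 0.669) = 15° (azimuth of n's horizontal projection).

true dip 53°, dip direction 015°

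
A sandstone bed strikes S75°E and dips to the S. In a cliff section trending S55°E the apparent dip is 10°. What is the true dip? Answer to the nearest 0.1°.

β = acute angle between strike S75°E and section S55°E = 20°.
tan δ = tan α / sin β = tan 10° / sin 20° = 0.1763 / 0.3420 = 0.5155
true dip = arctan 0.5155 = 27.27°

27.3°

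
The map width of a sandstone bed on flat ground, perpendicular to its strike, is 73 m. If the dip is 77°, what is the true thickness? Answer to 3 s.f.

71.1 m

True thickness t = w · sin(dip) = 73 × sin 77°
t = 73 × 0.9744 = 71.129 m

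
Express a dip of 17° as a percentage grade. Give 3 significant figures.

grade % = 100 × tan 17° = 100 × 0.3057

30.6%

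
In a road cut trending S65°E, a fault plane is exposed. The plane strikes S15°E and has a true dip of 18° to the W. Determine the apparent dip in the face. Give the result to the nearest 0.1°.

The section lies 50° from the strike.
tan(apparent dip) = tan 18° · sin 50° = 0.2489
apparent dip = arctan 0.2489 = 13.98°

14.0°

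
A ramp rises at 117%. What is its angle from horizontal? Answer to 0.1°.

49.5°

tan θ = 117/100 = 1.1700
θ = arctan(1.1700) = 49.48°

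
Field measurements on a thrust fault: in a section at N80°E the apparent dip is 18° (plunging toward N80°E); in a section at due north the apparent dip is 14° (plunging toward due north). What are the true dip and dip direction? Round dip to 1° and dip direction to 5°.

Each apparent-dip line lies in the plane. As unit vectors (x east, y north, z up), v₁ plunges 18°→N80°E and v₂ plunges 14°→due north.
Cross product v₁ × v₂ gives the pole to the plane: n ∝ (0.260, 0.227, 0.909).
tan δ = √(n_x²+n_y²)/n_z = 0.345/0.909, so δ = 20.8°.
Dip direction = azimuth of (n_x, n_y) = atan2(0.260, 0.227) = 49°.

true dip 21°, dip direction 050°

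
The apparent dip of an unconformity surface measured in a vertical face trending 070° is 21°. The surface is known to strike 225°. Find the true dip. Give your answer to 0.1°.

β = acute angle between strike 225° and section 070° = 25°.
tan(true dip) = tan 21° / sin 25° = 0.9083
δ = arctan(0.9083) = 42.25°

42.2°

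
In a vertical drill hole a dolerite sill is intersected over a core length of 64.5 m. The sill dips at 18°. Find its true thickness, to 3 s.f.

True thickness t = h · cos(dip) = 64.5 × cos 18°
t = 64.5 × 0.9511 = 61.343 m

61.3 m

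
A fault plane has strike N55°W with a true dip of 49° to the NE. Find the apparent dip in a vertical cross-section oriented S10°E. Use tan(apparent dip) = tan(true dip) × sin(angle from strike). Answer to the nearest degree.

The strike is N55°W and the section trends S10°E; the acute angle between them is β = 45°.
tan(apparent dip) = tan 49° · sin 45° = 0.8134
α = arctan(0.8134) = 39.13°

39°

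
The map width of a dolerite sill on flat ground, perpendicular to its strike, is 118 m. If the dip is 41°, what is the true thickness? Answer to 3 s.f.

77.4 m

True thickness t = w · sin(dip) = 118 × sin 41°
t = 118 × 0.6561 = 77.415 m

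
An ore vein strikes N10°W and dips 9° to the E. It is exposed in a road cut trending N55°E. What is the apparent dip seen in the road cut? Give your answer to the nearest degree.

The section lies 65° from the strike.
tan(apparent dip) = tan 9° · sin 65° = 0.1435
apparent dip = arctan 0.1435 = 8.17°

8°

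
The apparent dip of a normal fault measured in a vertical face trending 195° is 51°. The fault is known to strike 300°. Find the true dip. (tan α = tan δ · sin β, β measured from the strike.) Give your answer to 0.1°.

52.0°

β = acute angle between strike 300° and section 195° = 75°.
tan δ = tan α / sin β = tan 51° / sin 75° = 1.2349 / 0.9659 = 1.2785
δ = arctan(1.2785) = 51.97°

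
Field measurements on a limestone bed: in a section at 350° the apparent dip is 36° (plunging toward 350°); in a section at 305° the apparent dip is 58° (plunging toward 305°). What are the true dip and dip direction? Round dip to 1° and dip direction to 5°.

Each apparent-dip line lies in the plane. As unit vectors (x east, y north, z up), v₁ plunges 36°→350° and v₂ plunges 58°→305°.
Cross product v₁ × v₂ gives the pole to the plane: n ∝ (-0.497, 0.136, 0.303).
Dip δ = arctan(|n_h|/n_z) = arctan(0.515/0.303) = 59.5°.
Dip direction = atan2(-0.497, 0.136) = 285° (azimuth of n's horizontal projection).

true dip 60°, dip direction 285°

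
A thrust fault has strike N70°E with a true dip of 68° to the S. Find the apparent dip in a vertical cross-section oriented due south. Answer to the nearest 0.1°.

66.7°

The section lies 70° from the strike.
tan(apparent dip) = tan 68° · sin 70° = 2.3258
α = arctan(2.3258) = 66.73°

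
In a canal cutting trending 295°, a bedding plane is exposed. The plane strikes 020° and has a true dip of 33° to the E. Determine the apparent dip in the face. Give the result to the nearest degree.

33°

Angle between strike (020°) and section (295°): β = 85°.
tan α = tan 33° × sin 85° = 0.6494 × 0.9962 = 0.6469
apparent dip = arctan 0.6469 = 32.90°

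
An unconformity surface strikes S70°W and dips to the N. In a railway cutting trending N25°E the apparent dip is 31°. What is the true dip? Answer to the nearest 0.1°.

The section is 45° from the strike.
tan δ = tan α / sin β = tan 31° / sin 45° = 0.6009 / 0.7071 = 0.8497
δ = arctan(0.8497) = 40.36°

40.4°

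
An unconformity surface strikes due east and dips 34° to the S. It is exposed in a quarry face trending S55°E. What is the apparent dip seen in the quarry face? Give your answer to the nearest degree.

21°

The strike is due east and the section trends S55°E; the acute angle between them is β = 35°.
tan(apparent dip) = tan 34° · sin 35° = 0.3869
apparent dip = arctan 0.3869 = 21.15°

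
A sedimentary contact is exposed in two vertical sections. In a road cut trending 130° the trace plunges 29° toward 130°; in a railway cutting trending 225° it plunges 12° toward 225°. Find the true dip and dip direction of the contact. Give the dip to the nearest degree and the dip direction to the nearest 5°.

The two traces are lines in the plane: v₁ = (sin 130°·cos 29°, cos 130°·cos 29°, −sin 29°), v₂ = (sin 225°·cos 12°, cos 225°·cos 12°, −sin 12°).
Cross product v₁ × v₂ gives the pole to the plane: n ∝ (0.218, -0.475, 0.852).
True dip = arccos(n_z / |n|) = arccos(0.8525) = 31.5°.
Dip direction = azimuth of (n_x, n_y) = atan2(0.218, -0.475) = 155°.

true dip 32°, dip direction 155°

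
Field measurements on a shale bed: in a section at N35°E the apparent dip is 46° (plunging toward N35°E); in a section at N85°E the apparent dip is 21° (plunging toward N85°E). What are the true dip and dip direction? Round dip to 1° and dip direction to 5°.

true dip 48°, dip direction 015°

Represent each trace as a vector plunging at its apparent dip toward its trend (east-north-up frame): v₁ = (0.398, 0.569, -0.719), v₂ = (0.930, 0.081, -0.358).
Cross product v₁ × v₂ gives the pole to the plane: n ∝ (0.145, 0.526, 0.497).
True dip = arccos(n_z / |n|) = arccos(0.6730) = 47.7°.
Dip direction = azimuth of (n_x, n_y) = atan2(0.145, 0.526) = 15°.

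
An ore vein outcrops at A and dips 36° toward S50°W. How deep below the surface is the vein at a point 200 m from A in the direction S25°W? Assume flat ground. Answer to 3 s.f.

132 m

The hole lies 25° from the dip direction, so the down-dip offset is 200 × cos 25° = 181.26 m.
Depth = down-dip offset × tan(dip) = 181.26 × tan 36° = 181.26 × 0.7265
Depth = 131.69 m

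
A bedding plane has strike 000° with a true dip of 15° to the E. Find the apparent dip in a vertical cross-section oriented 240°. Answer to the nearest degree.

Angle between strike (000°) and section (240°): β = 60°.
tan α = tan 15° × sin 60° = 0.2679 × 0.8660 = 0.2321
apparent dip = arctan 0.2321 = 13.06°

13°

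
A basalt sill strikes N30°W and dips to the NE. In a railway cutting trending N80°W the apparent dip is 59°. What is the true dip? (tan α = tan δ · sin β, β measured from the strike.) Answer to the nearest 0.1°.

β = acute angle between strike N30°W and section N80°W = 50°.
tan(true dip) = tan 59° / sin 50° = 2.1726
δ = arctan(2.1726) = 65.28°

65.3°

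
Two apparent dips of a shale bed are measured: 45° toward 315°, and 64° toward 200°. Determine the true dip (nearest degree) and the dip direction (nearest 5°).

Each apparent-dip line lies in the plane. As unit vectors (x east, y north, z up), v₁ plunges 45°→315° and v₂ plunges 64°→200°.
n = v₁ × v₂ = (-0.741, -0.343, 0.281) (taken with n_z > 0).
True dip = arccos(n_z / |n|) = arccos(0.3254) = 71.0°.
Dip direction = azimuth of (n_x, n_y) = atan2(-0.741, -0.343) = 245°.

true dip 71°, dip direction 245°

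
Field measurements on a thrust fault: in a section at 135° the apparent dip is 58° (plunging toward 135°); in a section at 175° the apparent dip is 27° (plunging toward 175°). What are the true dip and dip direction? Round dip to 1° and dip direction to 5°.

The two traces are lines in the plane: v₁ = (sin 135°·cos 58°, cos 135°·cos 58°, −sin 58°), v₂ = (sin 175°·cos 27°, cos 175°·cos 27°, −sin 27°).
The plane normal is n = v₁ × v₂ ∝ (0.583, -0.104, 0.303).
True dip = arccos(n_z / |n|) = arccos(0.4563) = 62.9°.
Dip direction = azimuth of (n_x, n_y) = atan2(0.583, -0.104) = 100°.

true dip 63°, dip direction 100°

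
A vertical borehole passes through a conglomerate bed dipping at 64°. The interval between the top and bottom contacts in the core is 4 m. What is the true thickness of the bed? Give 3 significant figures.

True thickness t = h · cos(dip) = 4 × cos 64°
t = 4 × 0.4384 = 1.753 m

1.75 m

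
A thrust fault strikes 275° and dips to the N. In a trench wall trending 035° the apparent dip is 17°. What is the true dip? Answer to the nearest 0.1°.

19.4°

The section is 60° from the strike.
tan(true dip) = tan 17° / sin 60° = 0.3530
δ = arctan(0.3530) = 19.44°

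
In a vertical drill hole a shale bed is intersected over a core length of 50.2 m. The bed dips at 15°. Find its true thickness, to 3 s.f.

True thickness t = h · cos(dip) = 50.2 × cos 15°
t = 50.2 × 0.9659 = 48.489 m

48.5 m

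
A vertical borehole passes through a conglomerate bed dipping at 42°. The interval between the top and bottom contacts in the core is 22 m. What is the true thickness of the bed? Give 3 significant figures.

16.3 m

True thickness t = h · cos(dip) = 22 × cos 42°
t = 22 × 0.7431 = 16.349 m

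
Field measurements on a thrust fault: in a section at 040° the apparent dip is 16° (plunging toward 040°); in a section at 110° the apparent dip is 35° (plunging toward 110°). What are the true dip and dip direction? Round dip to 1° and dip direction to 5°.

Each apparent-dip line lies in the plane. As unit vectors (x east, y north, z up), v₁ plunges 16°→040° and v₂ plunges 35°→110°.
n = v₁ × v₂ = (0.500, -0.142, 0.740) (taken with n_z > 0).
True dip = arccos(n_z / |n|) = arccos(0.8185) = 35.1°.
Dip direction = atan2(0.500, -0.142) = 106° (azimuth of n's horizontal projection).

true dip 35°, dip direction 105°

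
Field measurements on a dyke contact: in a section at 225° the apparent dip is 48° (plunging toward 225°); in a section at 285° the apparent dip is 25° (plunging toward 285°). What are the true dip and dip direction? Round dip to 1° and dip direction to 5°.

The two traces are lines in the plane: v₁ = (sin 225°·cos 48°, cos 225°·cos 48°, −sin 48°), v₂ = (sin 285°·cos 25°, cos 285°·cos 25°, −sin 25°).
The plane normal is n = v₁ × v₂ ∝ (-0.374, -0.451, 0.525).
tan δ = √(n_x²+n_y²)/n_z = 0.586/0.525, so δ = 48.1°.
The horizontal component of n points toward azimuth atan2(n_x, n_y) = 220°, the dip direction.

true dip 48°, dip direction 220°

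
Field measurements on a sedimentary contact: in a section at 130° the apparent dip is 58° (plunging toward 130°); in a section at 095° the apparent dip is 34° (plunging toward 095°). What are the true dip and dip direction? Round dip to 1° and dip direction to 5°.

true dip 63°, dip direction 165°

Each apparent-dip line lies in the plane. As unit vectors (x east, y north, z up), v₁ plunges 58°→130° and v₂ plunges 34°→095°.
Cross product v₁ × v₂ gives the pole to the plane: n ∝ (0.129, -0.473, 0.252).
Dip δ = arctan(|n_h|/n_z) = arctan(0.491/0.252) = 62.8°.
Dip direction = atan2(0.129, -0.473) = 165° (azimuth of n's horizontal projection).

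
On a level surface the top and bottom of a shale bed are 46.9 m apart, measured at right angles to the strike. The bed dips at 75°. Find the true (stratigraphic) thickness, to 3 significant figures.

45.3 m

True thickness t = w · sin(dip) = 46.9 × sin 75°
t = 46.9 × 0.9659 = 45.302 m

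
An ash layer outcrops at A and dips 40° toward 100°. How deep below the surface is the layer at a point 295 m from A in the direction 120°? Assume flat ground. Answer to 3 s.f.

233 m

The hole lies 20° from the dip direction, so the down-dip offset is 295 × cos 20° = 277.21 m.
Depth = down-dip offset × tan(dip) = 277.21 × tan 40° = 277.21 × 0.8391
Depth = 232.61 m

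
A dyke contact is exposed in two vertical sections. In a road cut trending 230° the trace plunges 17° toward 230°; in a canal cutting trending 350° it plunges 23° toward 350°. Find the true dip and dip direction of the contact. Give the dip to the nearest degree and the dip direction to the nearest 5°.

true dip 36°, dip direction 295°

The two traces are lines in the plane: v₁ = (sin 230°·cos 17°, cos 230°·cos 17°, −sin 17°), v₂ = (sin 350°·cos 23°, cos 350°·cos 23°, −sin 23°).
Cross product v₁ × v₂ gives the pole to the plane: n ∝ (-0.505, 0.240, 0.762).
True dip = arccos(n_z / |n|) = arccos(0.8064) = 36.3°.
The horizontal component of n points toward azimuth atan2(n_x, n_y) = 295°, the dip direction.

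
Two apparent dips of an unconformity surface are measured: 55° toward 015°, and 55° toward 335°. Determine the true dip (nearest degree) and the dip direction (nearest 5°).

true dip 57°, dip direction 355°

Represent each trace as a vector plunging at its apparent dip toward its trend (east-north-up frame): v₁ = (0.148, 0.554, -0.819), v₂ = (-0.242, 0.520, -0.819).
n = v₁ × v₂ = (-0.028, 0.320, 0.211) (taken with n_z > 0).
Dip δ = arctan(|n_h|/n_z) = arctan(0.321/0.211) = 56.7°.
The horizontal component of n points toward azimuth atan2(n_x, n_y) = 355°, the dip direction.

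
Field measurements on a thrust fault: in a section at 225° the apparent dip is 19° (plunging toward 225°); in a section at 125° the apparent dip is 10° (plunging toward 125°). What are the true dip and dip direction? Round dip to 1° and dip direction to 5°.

true dip 23°, dip direction 190°

Represent each trace as a vector plunging at its apparent dip toward its trend (east-north-up frame): v₁ = (-0.669, -0.669, -0.326), v₂ = (0.807, -0.565, -0.174).
The plane normal is n = v₁ × v₂ ∝ (-0.068, -0.379, 0.917).
Dip δ = arctan(|n_h|/n_z) = arctan(0.385/0.917) = 22.8°.
Dip direction = atan2(-0.068, -0.379) = 190° (azimuth of n's horizontal projection).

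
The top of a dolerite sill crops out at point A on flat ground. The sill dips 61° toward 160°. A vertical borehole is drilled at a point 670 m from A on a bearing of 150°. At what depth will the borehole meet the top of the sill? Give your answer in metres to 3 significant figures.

1190 m

The hole lies 10° from the dip direction, so the down-dip offset is 670 × cos 10° = 659.82 m.
Depth = down-dip offset × tan(dip) = 659.82 × tan 61° = 659.82 × 1.8040
Depth = 1190.35 m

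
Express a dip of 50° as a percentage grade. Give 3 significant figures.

grade % = 100 × tan 50° = 100 × 1.1918

119%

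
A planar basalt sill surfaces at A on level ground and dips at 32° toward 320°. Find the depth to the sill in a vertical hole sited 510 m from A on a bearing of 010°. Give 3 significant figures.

205 m

The hole lies 50° from the dip direction, so the down-dip offset is 510 × cos 50° = 327.82 m.
Depth = down-dip offset × tan(dip) = 327.82 × tan 32° = 327.82 × 0.6249
Depth = 204.85 m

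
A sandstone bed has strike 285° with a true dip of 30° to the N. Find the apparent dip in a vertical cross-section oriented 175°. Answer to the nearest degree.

The strike is 285° and the section trends 175°; the acute angle between them is β = 70°.
tan(apparent dip) = tan 30° · sin 70° = 0.5425
apparent dip = arctan 0.5425 = 28.48°

28°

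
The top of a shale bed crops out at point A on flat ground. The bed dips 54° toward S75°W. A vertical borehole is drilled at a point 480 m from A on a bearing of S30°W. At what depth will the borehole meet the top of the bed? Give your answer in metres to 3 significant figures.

467 m

The hole lies 45° from the dip direction, so the down-dip offset is 480 × cos 45° = 339.41 m.
Depth = down-dip offset × tan(dip) = 339.41 × tan 54° = 339.41 × 1.3764
Depth = 467.16 m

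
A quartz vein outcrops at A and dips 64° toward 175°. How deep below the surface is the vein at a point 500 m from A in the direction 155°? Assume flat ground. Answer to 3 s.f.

963 m

The hole lies 20° from the dip direction, so the down-dip offset is 500 × cos 20° = 469.85 m.
Depth = down-dip offset × tan(dip) = 469.85 × tan 64° = 469.85 × 2.0503
Depth = 963.33 m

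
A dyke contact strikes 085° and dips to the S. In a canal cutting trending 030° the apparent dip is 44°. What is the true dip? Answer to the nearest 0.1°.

49.7°

β = acute angle between strike 085° and section 030° = 55°.
tan δ = tan α / sin β = tan 44° / sin 55° = 0.9657 / 0.8192 = 1.1789
true dip = arctan 1.1789 = 49.69°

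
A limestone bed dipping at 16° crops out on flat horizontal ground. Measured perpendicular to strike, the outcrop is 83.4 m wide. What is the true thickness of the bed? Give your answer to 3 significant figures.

True thickness t = w · sin(dip) = 83.4 × sin 16°
t = 83.4 × 0.2756 = 22.988 m

23.0 m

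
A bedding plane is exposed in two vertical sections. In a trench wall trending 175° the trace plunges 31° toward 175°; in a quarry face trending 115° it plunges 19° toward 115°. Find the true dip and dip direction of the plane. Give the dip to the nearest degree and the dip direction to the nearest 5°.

Each apparent-dip line lies in the plane. As unit vectors (x east, y north, z up), v₁ plunges 31°→175° and v₂ plunges 19°→115°.
Cross product v₁ × v₂ gives the pole to the plane: n ∝ (0.072, -0.417, 0.702).
Dip δ = arctan(|n_h|/n_z) = arctan(0.423/0.702) = 31.1°.
The horizontal component of n points toward azimuth atan2(n_x, n_y) = 170°, the dip direction.

true dip 31°, dip direction 170°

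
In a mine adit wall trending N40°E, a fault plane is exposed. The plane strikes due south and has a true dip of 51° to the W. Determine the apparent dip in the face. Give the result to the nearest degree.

Angle between strike (due south) and section (N40°E): β = 40°.
tan(apparent dip) = tan 51° · sin 40° = 0.7938
α = arctan(0.7938) = 38.44°

38°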